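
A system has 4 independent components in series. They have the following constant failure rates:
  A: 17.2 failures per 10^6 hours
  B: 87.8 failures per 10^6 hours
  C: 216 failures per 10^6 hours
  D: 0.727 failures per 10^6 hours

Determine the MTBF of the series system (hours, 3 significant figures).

3110

Series of exponential components: λ_sys = Σ λ_i
λ_sys = 0.0000172 + 0.0000878 + 0.000216 + 0.000000727 = 3.2173e-04 /h
MTBF = 1 / λ_sys = 3110 h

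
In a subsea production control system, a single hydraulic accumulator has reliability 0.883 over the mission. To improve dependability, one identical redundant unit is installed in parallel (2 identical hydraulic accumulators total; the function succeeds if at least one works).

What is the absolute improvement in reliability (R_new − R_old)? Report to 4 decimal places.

R_before = 0.883
R_after = 1 − (1 − 0.883)^2 = 0.9863
ΔR = 0.9863 − 0.883 = 0.1033

0.1033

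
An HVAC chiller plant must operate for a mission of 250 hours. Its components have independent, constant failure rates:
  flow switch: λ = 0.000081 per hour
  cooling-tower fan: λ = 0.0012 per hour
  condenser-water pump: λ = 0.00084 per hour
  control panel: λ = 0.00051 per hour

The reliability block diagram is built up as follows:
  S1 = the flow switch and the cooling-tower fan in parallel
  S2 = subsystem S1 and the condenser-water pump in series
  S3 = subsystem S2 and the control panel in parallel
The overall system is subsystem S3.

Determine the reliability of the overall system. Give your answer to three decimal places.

R(flow switch) = exp(−0.000081 × 250) = 0.97995
R(cooling-tower fan) = exp(−0.0012 × 250) = 0.74082
R(condenser-water pump) = exp(−0.00084 × 250) = 0.81058
R(control panel) = exp(−0.00051 × 250) = 0.88029
Parallel (flow switch and cooling-tower fan): 1 − (1 − 0.97995)(1 − 0.74082) = 0.99480
Series ([0.99480] and condenser-water pump): 0.99480 × 0.81058 = 0.80636
Parallel ([0.80636] and control panel): 1 − (1 − 0.80636)(1 − 0.88029) = 0.977

0.977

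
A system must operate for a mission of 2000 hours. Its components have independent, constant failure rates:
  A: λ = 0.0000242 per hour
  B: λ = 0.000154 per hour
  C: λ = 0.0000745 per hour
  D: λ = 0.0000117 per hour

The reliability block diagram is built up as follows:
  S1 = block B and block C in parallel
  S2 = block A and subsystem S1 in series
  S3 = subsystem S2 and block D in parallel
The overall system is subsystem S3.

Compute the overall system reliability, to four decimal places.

0.9981

R(A) = exp(−0.0000242 × 2000) = 0.952753
R(B) = exp(−0.000154 × 2000) = 0.734915
R(C) = exp(−0.0000745 × 2000) = 0.861569
R(D) = exp(−0.0000117 × 2000) = 0.976872
Parallel (B and C): 1 − (1 − 0.734915)(1 − 0.861569) = 0.963304
Series (A and [0.963304]): 0.952753 × 0.963304 = 0.917791
Parallel ([0.917791] and D): 1 − (1 − 0.917791)(1 − 0.976872) = 0.9981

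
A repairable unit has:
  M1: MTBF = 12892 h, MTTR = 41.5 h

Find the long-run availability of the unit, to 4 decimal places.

0.9968

A(M1) = MTBF/(MTBF+MTTR) = 12892/(12892+41.5) = 0.9968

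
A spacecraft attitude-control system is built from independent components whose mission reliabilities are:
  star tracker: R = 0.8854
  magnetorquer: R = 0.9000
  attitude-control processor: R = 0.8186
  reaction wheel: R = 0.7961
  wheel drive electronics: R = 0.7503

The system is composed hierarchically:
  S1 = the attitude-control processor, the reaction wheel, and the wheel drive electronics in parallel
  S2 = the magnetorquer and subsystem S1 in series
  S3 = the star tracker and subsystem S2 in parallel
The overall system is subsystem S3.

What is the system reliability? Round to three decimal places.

0.988

Parallel (attitude-control processor, reaction wheel, and wheel drive electronics): 1 − (1 − 0.81860)(1 − 0.79610)(1 − 0.75030) = 0.99076
Series (magnetorquer and [0.99076]): 0.90000 × 0.99076 = 0.89168
Parallel (star tracker and [0.89168]): 1 − (1 − 0.88540)(1 − 0.89168) = 0.988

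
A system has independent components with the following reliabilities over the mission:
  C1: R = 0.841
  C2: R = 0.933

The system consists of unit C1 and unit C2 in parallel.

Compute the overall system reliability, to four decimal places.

Parallel (C1 and C2): 1 − (1 − 0.841000)(1 − 0.933000) = 0.9893

0.9893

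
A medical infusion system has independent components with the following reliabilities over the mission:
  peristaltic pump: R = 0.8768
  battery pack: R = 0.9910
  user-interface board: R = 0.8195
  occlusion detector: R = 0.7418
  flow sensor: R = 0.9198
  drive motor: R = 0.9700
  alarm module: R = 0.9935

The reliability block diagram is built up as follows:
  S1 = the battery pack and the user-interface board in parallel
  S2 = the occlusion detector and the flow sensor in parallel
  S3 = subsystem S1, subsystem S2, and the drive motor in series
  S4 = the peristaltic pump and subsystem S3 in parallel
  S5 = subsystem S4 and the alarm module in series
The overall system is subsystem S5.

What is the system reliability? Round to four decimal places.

Parallel (battery pack and user-interface board): 1 − (1 − 0.991000)(1 − 0.819500) = 0.998376
Parallel (occlusion detector and flow sensor): 1 − (1 − 0.741800)(1 − 0.919800) = 0.979292
Series ([0.998376], [0.979292], and drive motor): 0.998376 × 0.979292 × 0.970000 = 0.948371
Parallel (peristaltic pump and [0.948371]): 1 − (1 − 0.876800)(1 − 0.948371) = 0.993639
Series ([0.993639] and alarm module): 0.993639 × 0.993500 = 0.9872

0.9872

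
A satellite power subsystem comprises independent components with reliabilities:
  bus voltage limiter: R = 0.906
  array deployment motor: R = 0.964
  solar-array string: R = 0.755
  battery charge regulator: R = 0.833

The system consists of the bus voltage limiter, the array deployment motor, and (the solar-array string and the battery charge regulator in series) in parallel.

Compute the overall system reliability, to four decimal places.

Series (solar-array string and battery charge regulator): 0.755000 × 0.833000 = 0.628915
Parallel (bus voltage limiter, array deployment motor, and [0.628915]): 1 − (1 − 0.906000)(1 − 0.964000)(1 − 0.628915) = 0.9987

0.9987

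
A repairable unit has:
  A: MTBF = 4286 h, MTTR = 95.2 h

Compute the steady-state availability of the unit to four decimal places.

A(A) = MTBF/(MTBF+MTTR) = 4286/(4286+95.2) = 0.9783

0.9783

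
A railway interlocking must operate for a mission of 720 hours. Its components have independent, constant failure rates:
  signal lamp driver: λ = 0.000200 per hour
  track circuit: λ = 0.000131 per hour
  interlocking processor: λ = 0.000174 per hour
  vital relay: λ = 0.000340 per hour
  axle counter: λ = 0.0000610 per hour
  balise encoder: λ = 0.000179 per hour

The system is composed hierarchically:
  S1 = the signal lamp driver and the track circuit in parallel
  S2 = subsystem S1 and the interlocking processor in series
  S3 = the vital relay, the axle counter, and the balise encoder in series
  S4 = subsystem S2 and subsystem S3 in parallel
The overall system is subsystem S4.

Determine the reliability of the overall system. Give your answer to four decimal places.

R(signal lamp driver) = exp(−0.000200 × 720) = 0.865888
R(track circuit) = exp(−0.000131 × 720) = 0.909992
R(interlocking processor) = exp(−0.000174 × 720) = 0.882250
R(vital relay) = exp(−0.000340 × 720) = 0.782861
R(axle counter) = exp(−0.0000610 × 720) = 0.957031
R(balise encoder) = exp(−0.000179 × 720) = 0.879079
Parallel (signal lamp driver and track circuit): 1 − (1 − 0.865888)(1 − 0.909992) = 0.987929
Series ([0.987929] and interlocking processor): 0.987929 × 0.882250 = 0.871600
Series (vital relay, axle counter, and balise encoder): 0.782861 × 0.957031 × 0.879079 = 0.658626
Parallel ([0.871600] and [0.658626]): 1 − (1 − 0.871600)(1 − 0.658626) = 0.9562

0.9562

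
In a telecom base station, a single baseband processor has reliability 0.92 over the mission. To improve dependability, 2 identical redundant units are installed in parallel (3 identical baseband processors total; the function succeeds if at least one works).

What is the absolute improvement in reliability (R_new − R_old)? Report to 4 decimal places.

0.0795

R_before = 0.92
R_after = 1 − (1 − 0.92)^3 = 0.9995
ΔR = 0.9995 − 0.92 = 0.0795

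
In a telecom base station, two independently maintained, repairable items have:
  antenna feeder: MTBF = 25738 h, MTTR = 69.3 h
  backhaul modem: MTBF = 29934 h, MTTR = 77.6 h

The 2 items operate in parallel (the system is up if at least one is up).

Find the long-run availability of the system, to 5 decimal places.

A(antenna feeder) = MTBF/(MTBF+MTTR) = 25738/(25738+69.3) = 0.997315
A(backhaul modem) = MTBF/(MTBF+MTTR) = 29934/(29934+77.6) = 0.997414
Parallel availability: 1 − (1 − 0.997315)(1 − 0.997414) = 0.99999

0.99999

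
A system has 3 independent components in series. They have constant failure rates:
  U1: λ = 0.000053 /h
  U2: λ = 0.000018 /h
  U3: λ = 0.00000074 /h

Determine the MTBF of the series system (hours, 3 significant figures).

Series of exponential components: λ_sys = Σ λ_i
λ_sys = 0.000053 + 0.000018 + 0.00000074 = 7.1740e-05 /h
MTBF = 1 / λ_sys = 13900 h

13900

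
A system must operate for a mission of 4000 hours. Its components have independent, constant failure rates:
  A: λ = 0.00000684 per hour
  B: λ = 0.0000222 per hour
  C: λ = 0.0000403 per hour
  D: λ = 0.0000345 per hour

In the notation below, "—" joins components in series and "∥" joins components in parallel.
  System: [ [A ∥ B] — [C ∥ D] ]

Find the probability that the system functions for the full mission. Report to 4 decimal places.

R(A) = exp(−0.00000684 × 4000) = 0.973011
R(B) = exp(−0.0000222 × 4000) = 0.915029
R(C) = exp(−0.0000403 × 4000) = 0.851122
R(D) = exp(−0.0000345 × 4000) = 0.871099
Parallel (A and B): 1 − (1 − 0.973011)(1 − 0.915029) = 0.997707
Parallel (C and D): 1 − (1 − 0.851122)(1 − 0.871099) = 0.980809
Series ([0.997707] and [0.980809]): 0.997707 × 0.980809 = 0.9786

0.9786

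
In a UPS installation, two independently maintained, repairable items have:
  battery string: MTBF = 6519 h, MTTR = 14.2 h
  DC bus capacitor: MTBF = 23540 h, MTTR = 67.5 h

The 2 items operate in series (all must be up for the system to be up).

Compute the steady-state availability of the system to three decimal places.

0.995

A(battery string) = MTBF/(MTBF+MTTR) = 6519/(6519+14.2) = 0.997826
A(DC bus capacitor) = MTBF/(MTBF+MTTR) = 23540/(23540+67.5) = 0.997141
Series availability: 0.997826 × 0.997141 = 0.995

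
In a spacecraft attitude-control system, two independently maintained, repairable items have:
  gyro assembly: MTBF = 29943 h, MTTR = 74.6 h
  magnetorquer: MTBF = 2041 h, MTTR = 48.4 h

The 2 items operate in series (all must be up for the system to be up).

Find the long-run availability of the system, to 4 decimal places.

A(gyro assembly) = MTBF/(MTBF+MTTR) = 29943/(29943+74.6) = 0.997515
A(magnetorquer) = MTBF/(MTBF+MTTR) = 2041/(2041+48.4) = 0.976835
Series availability: 0.997515 × 0.976835 = 0.9744

0.9744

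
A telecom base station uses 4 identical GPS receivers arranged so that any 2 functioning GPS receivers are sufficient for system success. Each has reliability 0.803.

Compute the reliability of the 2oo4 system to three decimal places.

0.974

R = Σ_{i=2}^{4} C(4,i) p^i (1−p)^{4−i} with p = 0.803
C(4,2)·0.803^2·0.197^2 = 0.15015
C(4,3)·0.803^3·0.197^1 = 0.40801
C(4,4)·0.803^4·0.197^0 = 0.41578
Sum = 0.974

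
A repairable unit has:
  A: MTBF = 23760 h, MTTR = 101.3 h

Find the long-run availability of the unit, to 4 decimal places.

A(A) = MTBF/(MTBF+MTTR) = 23760/(23760+101.3) = 0.9958

0.9958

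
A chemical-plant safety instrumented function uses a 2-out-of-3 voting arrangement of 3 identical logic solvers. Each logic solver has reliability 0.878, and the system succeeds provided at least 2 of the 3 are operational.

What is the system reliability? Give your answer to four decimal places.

R = Σ_{i=2}^{3} C(3,i) p^i (1−p)^{3−i} with p = 0.878
C(3,2)·0.878^2·0.122^1 = 0.282144
C(3,3)·0.878^3·0.122^0 = 0.676836
Sum = 0.9590

0.9590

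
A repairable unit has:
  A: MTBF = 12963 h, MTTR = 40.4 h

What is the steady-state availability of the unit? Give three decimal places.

0.997

A(A) = MTBF/(MTBF+MTTR) = 12963/(12963+40.4) = 0.997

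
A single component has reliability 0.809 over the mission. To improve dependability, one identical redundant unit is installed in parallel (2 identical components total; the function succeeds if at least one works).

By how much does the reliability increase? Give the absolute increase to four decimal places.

R_before = 0.809
R_after = 1 − (1 − 0.809)^2 = 0.9635
ΔR = 0.9635 − 0.809 = 0.1545

0.1545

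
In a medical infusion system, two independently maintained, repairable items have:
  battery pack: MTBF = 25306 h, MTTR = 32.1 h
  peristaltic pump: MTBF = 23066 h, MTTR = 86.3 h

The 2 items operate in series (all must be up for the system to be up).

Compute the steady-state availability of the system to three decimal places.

A(battery pack) = MTBF/(MTBF+MTTR) = 25306/(25306+32.1) = 0.998733
A(peristaltic pump) = MTBF/(MTBF+MTTR) = 23066/(23066+86.3) = 0.996273
Series availability: 0.998733 × 0.996273 = 0.995

0.995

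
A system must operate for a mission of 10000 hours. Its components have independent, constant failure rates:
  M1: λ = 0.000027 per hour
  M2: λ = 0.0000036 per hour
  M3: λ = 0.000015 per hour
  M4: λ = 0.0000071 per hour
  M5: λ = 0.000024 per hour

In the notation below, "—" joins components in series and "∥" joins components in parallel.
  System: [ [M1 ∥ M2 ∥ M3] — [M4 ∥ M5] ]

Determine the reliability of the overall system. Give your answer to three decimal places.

R(M1) = exp(−0.000027 × 10000) = 0.76338
R(M2) = exp(−0.0000036 × 10000) = 0.96464
R(M3) = exp(−0.000015 × 10000) = 0.86071
R(M4) = exp(−0.0000071 × 10000) = 0.93146
R(M5) = exp(−0.000024 × 10000) = 0.78663
Parallel (M1, M2, and M3): 1 − (1 − 0.76338)(1 − 0.96464)(1 − 0.86071) = 0.99883
Parallel (M4 and M5): 1 − (1 − 0.93146)(1 − 0.78663) = 0.98538
Series ([0.99883] and [0.98538]): 0.99883 × 0.98538 = 0.984

0.984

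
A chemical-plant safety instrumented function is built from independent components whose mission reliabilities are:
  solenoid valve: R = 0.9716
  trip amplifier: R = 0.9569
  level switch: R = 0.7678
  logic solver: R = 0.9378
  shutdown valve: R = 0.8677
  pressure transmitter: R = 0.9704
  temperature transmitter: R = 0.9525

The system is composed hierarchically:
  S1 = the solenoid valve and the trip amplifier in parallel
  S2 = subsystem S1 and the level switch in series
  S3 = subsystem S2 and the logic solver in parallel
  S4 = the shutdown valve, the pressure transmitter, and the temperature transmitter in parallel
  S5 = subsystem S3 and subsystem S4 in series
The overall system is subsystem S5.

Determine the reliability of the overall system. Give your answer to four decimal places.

0.9853

Parallel (solenoid valve and trip amplifier): 1 − (1 − 0.971600)(1 − 0.956900) = 0.998776
Series ([0.998776] and level switch): 0.998776 × 0.767800 = 0.766860
Parallel ([0.766860] and logic solver): 1 − (1 − 0.766860)(1 − 0.937800) = 0.985499
Parallel (shutdown valve, pressure transmitter, and temperature transmitter): 1 − (1 − 0.867700)(1 − 0.970400)(1 − 0.952500) = 0.999814
Series ([0.985499] and [0.999814]): 0.985499 × 0.999814 = 0.9853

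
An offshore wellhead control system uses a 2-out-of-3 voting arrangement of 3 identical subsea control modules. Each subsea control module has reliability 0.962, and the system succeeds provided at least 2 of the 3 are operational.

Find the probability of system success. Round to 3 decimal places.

R = Σ_{i=2}^{3} C(3,i) p^i (1−p)^{3−i} with p = 0.962
C(3,2)·0.962^2·0.038^1 = 0.10550
C(3,3)·0.962^3·0.038^0 = 0.89028
Sum = 0.996

0.996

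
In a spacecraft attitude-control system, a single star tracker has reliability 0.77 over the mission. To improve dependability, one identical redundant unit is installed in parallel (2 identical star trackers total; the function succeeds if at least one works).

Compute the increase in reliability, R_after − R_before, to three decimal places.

0.177

R_before = 0.77
R_after = 1 − (1 − 0.77)^2 = 0.947
ΔR = 0.947 − 0.77 = 0.177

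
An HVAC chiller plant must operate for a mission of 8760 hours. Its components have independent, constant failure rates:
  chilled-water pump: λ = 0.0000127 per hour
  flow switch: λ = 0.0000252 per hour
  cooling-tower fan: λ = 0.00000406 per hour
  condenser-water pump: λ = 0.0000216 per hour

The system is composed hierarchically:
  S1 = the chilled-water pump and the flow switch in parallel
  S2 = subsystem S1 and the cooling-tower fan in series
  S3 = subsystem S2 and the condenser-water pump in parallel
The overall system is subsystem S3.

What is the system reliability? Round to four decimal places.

0.9905

R(chilled-water pump) = exp(−0.0000127 × 8760) = 0.894713
R(flow switch) = exp(−0.0000252 × 8760) = 0.801916
R(cooling-tower fan) = exp(−0.00000406 × 8760) = 0.965059
R(condenser-water pump) = exp(−0.0000216 × 8760) = 0.827608
Parallel (chilled-water pump and flow switch): 1 − (1 − 0.894713)(1 − 0.801916) = 0.979144
Series ([0.979144] and cooling-tower fan): 0.979144 × 0.965059 = 0.944932
Parallel ([0.944932] and condenser-water pump): 1 − (1 − 0.944932)(1 − 0.827608) = 0.9905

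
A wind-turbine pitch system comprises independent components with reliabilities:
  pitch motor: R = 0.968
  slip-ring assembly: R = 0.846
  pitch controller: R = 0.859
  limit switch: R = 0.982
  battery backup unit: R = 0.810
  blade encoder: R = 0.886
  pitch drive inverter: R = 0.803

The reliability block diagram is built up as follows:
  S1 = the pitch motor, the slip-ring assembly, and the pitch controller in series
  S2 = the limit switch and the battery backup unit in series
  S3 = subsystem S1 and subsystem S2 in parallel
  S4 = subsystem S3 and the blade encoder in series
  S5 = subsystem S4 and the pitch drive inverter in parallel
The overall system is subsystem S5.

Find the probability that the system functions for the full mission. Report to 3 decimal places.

Series (pitch motor, slip-ring assembly, and pitch controller): 0.96800 × 0.84600 × 0.85900 = 0.70346
Series (limit switch and battery backup unit): 0.98200 × 0.81000 = 0.79542
Parallel ([0.70346] and [0.79542]): 1 − (1 − 0.70346)(1 − 0.79542) = 0.93933
Series ([0.93933] and blade encoder): 0.93933 × 0.88600 = 0.83225
Parallel ([0.83225] and pitch drive inverter): 1 − (1 − 0.83225)(1 − 0.80300) = 0.967

0.967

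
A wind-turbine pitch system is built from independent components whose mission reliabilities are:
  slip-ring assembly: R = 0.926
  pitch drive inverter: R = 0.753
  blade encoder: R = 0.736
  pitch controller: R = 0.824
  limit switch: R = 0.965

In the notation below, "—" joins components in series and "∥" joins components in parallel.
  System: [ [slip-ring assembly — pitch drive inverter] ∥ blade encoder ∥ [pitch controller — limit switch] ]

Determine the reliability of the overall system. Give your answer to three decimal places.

0.984

Series (slip-ring assembly and pitch drive inverter): 0.92600 × 0.75300 = 0.69728
Series (pitch controller and limit switch): 0.82400 × 0.96500 = 0.79516
Parallel ([0.69728], blade encoder, and [0.79516]): 1 − (1 − 0.69728)(1 − 0.73600)(1 − 0.79516) = 0.984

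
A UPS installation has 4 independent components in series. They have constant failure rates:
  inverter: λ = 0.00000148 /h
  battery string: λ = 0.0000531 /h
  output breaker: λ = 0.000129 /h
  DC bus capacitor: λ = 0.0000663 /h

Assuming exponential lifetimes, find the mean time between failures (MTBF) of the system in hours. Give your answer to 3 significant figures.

4000

Series of exponential components: λ_sys = Σ λ_i
λ_sys = 0.00000148 + 0.0000531 + 0.000129 + 0.0000663 = 2.4988e-04 /h
MTBF = 1 / λ_sys = 4000 h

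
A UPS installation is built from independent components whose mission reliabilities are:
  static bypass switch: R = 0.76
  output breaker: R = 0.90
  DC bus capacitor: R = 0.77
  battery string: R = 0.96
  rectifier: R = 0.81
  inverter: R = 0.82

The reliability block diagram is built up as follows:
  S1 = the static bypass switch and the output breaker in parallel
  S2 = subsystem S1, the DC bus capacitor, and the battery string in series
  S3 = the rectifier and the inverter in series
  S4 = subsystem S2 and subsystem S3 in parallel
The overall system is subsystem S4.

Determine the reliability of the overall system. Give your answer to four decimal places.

Parallel (static bypass switch and output breaker): 1 − (1 − 0.760000)(1 − 0.900000) = 0.976000
Series ([0.976000], DC bus capacitor, and battery string): 0.976000 × 0.770000 × 0.960000 = 0.721459
Series (rectifier and inverter): 0.810000 × 0.820000 = 0.664200
Parallel ([0.721459] and [0.664200]): 1 − (1 − 0.721459)(1 − 0.664200) = 0.9065

0.9065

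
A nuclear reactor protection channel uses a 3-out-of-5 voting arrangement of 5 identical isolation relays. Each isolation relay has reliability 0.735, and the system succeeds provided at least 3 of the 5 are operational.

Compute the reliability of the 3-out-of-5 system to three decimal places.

R = Σ_{i=3}^{5} C(5,i) p^i (1−p)^{5−i} with p = 0.735
C(5,3)·0.735^3·0.265^2 = 0.27884
C(5,4)·0.735^4·0.265^1 = 0.38669
C(5,5)·0.735^5·0.265^0 = 0.21450
Sum = 0.880

0.880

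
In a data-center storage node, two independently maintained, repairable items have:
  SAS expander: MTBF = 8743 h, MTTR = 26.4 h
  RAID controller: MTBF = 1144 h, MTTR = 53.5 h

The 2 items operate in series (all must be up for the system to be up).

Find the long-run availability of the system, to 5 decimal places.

0.95245

A(SAS expander) = MTBF/(MTBF+MTTR) = 8743/(8743+26.4) = 0.996990
A(RAID controller) = MTBF/(MTBF+MTTR) = 1144/(1144+53.5) = 0.955324
Series availability: 0.996990 × 0.955324 = 0.95245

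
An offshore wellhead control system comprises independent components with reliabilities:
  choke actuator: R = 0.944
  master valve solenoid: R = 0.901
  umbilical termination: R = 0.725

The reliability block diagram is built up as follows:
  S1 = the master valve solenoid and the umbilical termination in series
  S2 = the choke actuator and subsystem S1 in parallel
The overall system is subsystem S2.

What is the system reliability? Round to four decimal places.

Series (master valve solenoid and umbilical termination): 0.901000 × 0.725000 = 0.653225
Parallel (choke actuator and [0.653225]): 1 − (1 − 0.944000)(1 − 0.653225) = 0.9806

0.9806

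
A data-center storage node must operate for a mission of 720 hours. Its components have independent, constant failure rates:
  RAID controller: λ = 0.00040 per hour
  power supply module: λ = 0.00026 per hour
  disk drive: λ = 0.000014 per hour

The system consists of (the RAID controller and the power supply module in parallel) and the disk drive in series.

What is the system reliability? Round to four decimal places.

R(RAID controller) = exp(−0.00040 × 720) = 0.749762
R(power supply module) = exp(−0.00026 × 720) = 0.829278
R(disk drive) = exp(−0.000014 × 720) = 0.989971
Parallel (RAID controller and power supply module): 1 − (1 − 0.749762)(1 − 0.829278) = 0.957279
Series ([0.957279] and disk drive): 0.957279 × 0.989971 = 0.9477

0.9477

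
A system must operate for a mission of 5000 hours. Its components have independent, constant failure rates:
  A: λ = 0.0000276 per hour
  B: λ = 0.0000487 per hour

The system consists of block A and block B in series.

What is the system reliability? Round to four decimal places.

R(A) = exp(−0.0000276 × 5000) = 0.871099
R(B) = exp(−0.0000487 × 5000) = 0.783879
Series (A and B): 0.871099 × 0.783879 = 0.6828

0.6828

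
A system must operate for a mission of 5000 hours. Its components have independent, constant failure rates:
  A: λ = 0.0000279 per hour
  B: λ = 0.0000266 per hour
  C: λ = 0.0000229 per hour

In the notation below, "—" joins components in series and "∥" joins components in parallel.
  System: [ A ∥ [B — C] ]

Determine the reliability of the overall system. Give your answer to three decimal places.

R(A) = exp(−0.0000279 × 5000) = 0.86979
R(B) = exp(−0.0000266 × 5000) = 0.87547
R(C) = exp(−0.0000229 × 5000) = 0.89181
Series (B and C): 0.87547 × 0.89181 = 0.78075
Parallel (A and [0.78075]): 1 − (1 − 0.86979)(1 − 0.78075) = 0.971

0.971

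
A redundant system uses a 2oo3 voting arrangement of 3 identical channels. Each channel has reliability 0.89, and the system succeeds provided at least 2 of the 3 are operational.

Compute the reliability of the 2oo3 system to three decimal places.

R = Σ_{i=2}^{3} C(3,i) p^i (1−p)^{3−i} with p = 0.89
C(3,2)·0.89^2·0.11^1 = 0.26139
C(3,3)·0.89^3·0.11^0 = 0.70497
Sum = 0.966

0.966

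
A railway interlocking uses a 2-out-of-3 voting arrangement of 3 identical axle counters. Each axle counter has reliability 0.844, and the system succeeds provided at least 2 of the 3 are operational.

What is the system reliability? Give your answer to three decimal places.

0.935

R = Σ_{i=2}^{3} C(3,i) p^i (1−p)^{3−i} with p = 0.844
C(3,2)·0.844^2·0.156^1 = 0.33337
C(3,3)·0.844^3·0.156^0 = 0.60121
Sum = 0.935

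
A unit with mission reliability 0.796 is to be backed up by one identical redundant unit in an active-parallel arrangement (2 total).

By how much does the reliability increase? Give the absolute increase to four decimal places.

R_before = 0.796
R_after = 1 − (1 − 0.796)^2 = 0.9584
ΔR = 0.9584 − 0.796 = 0.1624

0.1624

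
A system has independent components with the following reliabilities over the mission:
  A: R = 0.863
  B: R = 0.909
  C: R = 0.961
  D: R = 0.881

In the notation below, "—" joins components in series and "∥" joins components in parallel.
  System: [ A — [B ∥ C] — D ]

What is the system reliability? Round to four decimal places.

0.7576

Parallel (B and C): 1 − (1 − 0.909000)(1 − 0.961000) = 0.996451
Series (A, [0.996451], and D): 0.863000 × 0.996451 × 0.881000 = 0.7576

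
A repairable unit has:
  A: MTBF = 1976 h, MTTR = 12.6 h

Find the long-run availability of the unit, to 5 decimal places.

0.99366

A(A) = MTBF/(MTBF+MTTR) = 1976/(1976+12.6) = 0.99366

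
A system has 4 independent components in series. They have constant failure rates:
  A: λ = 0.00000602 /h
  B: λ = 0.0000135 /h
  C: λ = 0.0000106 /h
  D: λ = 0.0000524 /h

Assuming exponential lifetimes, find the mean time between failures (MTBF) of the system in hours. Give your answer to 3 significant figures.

Series of exponential components: λ_sys = Σ λ_i
λ_sys = 0.00000602 + 0.0000135 + 0.0000106 + 0.0000524 = 8.2520e-05 /h
MTBF = 1 / λ_sys = 12100 h

12100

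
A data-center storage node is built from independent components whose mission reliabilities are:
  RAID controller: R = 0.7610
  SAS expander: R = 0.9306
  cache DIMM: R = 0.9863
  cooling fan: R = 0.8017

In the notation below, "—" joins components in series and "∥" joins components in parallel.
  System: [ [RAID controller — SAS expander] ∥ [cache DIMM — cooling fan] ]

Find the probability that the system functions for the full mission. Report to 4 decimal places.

0.9389

Series (RAID controller and SAS expander): 0.761000 × 0.930600 = 0.708187
Series (cache DIMM and cooling fan): 0.986300 × 0.801700 = 0.790717
Parallel ([0.708187] and [0.790717]): 1 − (1 − 0.708187)(1 − 0.790717) = 0.9389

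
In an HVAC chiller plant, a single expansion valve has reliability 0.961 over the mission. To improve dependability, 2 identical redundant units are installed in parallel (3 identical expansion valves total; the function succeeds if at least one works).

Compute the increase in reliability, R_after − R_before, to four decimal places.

0.0389

R_before = 0.961
R_after = 1 − (1 − 0.961)^3 = 0.9999
ΔR = 0.9999 − 0.961 = 0.0389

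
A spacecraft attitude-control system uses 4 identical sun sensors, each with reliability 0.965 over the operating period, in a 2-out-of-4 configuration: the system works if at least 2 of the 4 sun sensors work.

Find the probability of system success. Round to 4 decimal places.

R = Σ_{i=2}^{4} C(4,i) p^i (1−p)^{4−i} with p = 0.965
C(4,2)·0.965^2·0.035^2 = 0.006845
C(4,3)·0.965^3·0.035^1 = 0.125808
C(4,4)·0.965^4·0.035^0 = 0.867180
Sum = 0.9998

0.9998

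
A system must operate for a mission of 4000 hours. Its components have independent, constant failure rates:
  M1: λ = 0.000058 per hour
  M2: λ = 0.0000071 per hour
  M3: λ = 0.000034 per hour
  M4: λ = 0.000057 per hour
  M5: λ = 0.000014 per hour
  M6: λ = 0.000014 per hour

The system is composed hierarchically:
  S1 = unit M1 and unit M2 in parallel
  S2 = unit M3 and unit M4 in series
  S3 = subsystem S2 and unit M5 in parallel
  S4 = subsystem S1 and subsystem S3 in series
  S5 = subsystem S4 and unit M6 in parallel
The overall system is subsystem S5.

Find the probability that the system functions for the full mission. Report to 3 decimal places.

0.999

R(M1) = exp(−0.000058 × 4000) = 0.79295
R(M2) = exp(−0.0000071 × 4000) = 0.97200
R(M3) = exp(−0.000034 × 4000) = 0.87284
R(M4) = exp(−0.000057 × 4000) = 0.79612
R(M5) = exp(−0.000014 × 4000) = 0.94554
R(M6) = exp(−0.000014 × 4000) = 0.94554
Parallel (M1 and M2): 1 − (1 − 0.79295)(1 − 0.97200) = 0.99420
Series (M3 and M4): 0.87284 × 0.79612 = 0.69489
Parallel ([0.69489] and M5): 1 − (1 − 0.69489)(1 − 0.94554) = 0.98338
Series ([0.99420] and [0.98338]): 0.99420 × 0.98338 = 0.97768
Parallel ([0.97768] and M6): 1 − (1 − 0.97768)(1 − 0.94554) = 0.999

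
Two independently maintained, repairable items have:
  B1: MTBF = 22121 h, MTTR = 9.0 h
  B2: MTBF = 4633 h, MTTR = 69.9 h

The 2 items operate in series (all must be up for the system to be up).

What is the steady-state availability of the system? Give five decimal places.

0.98474

A(B1) = MTBF/(MTBF+MTTR) = 22121/(22121+9.0) = 0.999593
A(B2) = MTBF/(MTBF+MTTR) = 4633/(4633+69.9) = 0.985137
Series availability: 0.999593 × 0.985137 = 0.98474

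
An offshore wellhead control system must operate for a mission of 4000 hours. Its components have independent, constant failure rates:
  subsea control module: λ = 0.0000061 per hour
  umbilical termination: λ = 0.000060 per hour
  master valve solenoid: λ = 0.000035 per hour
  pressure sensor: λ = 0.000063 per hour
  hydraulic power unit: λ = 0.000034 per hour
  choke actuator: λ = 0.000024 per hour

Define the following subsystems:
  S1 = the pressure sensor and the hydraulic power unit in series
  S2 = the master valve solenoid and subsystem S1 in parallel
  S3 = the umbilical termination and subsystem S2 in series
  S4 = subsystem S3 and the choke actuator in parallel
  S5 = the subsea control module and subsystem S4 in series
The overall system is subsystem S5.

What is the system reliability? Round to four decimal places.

0.9539

R(subsea control module) = exp(−0.0000061 × 4000) = 0.975895
R(umbilical termination) = exp(−0.000060 × 4000) = 0.786628
R(master valve solenoid) = exp(−0.000035 × 4000) = 0.869358
R(pressure sensor) = exp(−0.000063 × 4000) = 0.777245
R(hydraulic power unit) = exp(−0.000034 × 4000) = 0.872843
R(choke actuator) = exp(−0.000024 × 4000) = 0.908464
Series (pressure sensor and hydraulic power unit): 0.777245 × 0.872843 = 0.678413
Parallel (master valve solenoid and [0.678413]): 1 − (1 − 0.869358)(1 − 0.678413) = 0.957987
Series (umbilical termination and [0.957987]): 0.786628 × 0.957987 = 0.753579
Parallel ([0.753579] and choke actuator): 1 − (1 − 0.753579)(1 − 0.908464) = 0.977444
Series (subsea control module and [0.977444]): 0.975895 × 0.977444 = 0.9539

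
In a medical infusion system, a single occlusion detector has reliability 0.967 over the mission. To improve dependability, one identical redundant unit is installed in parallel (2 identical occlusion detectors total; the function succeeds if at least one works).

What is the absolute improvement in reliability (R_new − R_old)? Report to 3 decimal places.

R_before = 0.967
R_after = 1 − (1 − 0.967)^2 = 0.999
ΔR = 0.999 − 0.967 = 0.032

0.032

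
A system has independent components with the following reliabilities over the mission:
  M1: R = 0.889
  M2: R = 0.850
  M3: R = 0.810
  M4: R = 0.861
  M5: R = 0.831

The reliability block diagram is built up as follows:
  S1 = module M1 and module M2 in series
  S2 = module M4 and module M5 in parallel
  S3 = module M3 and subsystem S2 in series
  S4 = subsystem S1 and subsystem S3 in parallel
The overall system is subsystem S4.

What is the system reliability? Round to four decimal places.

0.9489

Series (M1 and M2): 0.889000 × 0.850000 = 0.755650
Parallel (M4 and M5): 1 − (1 − 0.861000)(1 − 0.831000) = 0.976509
Series (M3 and [0.976509]): 0.810000 × 0.976509 = 0.790972
Parallel ([0.755650] and [0.790972]): 1 − (1 − 0.755650)(1 − 0.790972) = 0.9489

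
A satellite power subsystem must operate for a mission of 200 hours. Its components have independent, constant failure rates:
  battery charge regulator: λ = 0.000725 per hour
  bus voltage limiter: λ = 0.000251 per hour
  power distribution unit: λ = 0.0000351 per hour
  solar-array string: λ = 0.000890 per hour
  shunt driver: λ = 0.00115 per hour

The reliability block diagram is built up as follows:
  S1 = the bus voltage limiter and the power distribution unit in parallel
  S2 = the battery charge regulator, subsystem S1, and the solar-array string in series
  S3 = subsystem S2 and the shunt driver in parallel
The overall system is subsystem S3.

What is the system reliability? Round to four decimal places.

0.9432

R(battery charge regulator) = exp(−0.000725 × 200) = 0.865022
R(bus voltage limiter) = exp(−0.000251 × 200) = 0.951039
R(power distribution unit) = exp(−0.0000351 × 200) = 0.993005
R(solar-array string) = exp(−0.000890 × 200) = 0.836942
R(shunt driver) = exp(−0.00115 × 200) = 0.794534
Parallel (bus voltage limiter and power distribution unit): 1 − (1 − 0.951039)(1 − 0.993005) = 0.999658
Series (battery charge regulator, [0.999658], and solar-array string): 0.865022 × 0.999658 × 0.836942 = 0.723726
Parallel ([0.723726] and shunt driver): 1 − (1 − 0.723726)(1 − 0.794534) = 0.9432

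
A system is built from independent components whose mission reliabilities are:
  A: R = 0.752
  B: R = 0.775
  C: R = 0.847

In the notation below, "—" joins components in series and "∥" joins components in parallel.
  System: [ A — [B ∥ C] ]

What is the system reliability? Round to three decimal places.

Parallel (B and C): 1 − (1 − 0.77500)(1 − 0.84700) = 0.96558
Series (A and [0.96558]): 0.75200 × 0.96558 = 0.726

0.726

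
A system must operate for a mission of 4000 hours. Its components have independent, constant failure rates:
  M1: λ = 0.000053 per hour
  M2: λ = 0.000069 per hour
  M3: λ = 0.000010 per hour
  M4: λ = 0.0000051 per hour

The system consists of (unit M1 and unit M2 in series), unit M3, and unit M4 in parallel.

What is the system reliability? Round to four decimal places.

R(M1) = exp(−0.000053 × 4000) = 0.808965
R(M2) = exp(−0.000069 × 4000) = 0.758813
R(M3) = exp(−0.000010 × 4000) = 0.960789
R(M4) = exp(−0.0000051 × 4000) = 0.979807
Series (M1 and M2): 0.808965 × 0.758813 = 0.613853
Parallel ([0.613853], M3, and M4): 1 − (1 − 0.613853)(1 − 0.960789)(1 − 0.979807) = 0.9997

0.9997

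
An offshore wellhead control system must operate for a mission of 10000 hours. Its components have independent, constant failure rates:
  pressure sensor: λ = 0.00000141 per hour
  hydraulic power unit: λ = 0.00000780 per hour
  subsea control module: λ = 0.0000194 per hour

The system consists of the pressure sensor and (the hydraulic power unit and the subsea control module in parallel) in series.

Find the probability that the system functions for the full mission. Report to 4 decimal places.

R(pressure sensor) = exp(−0.00000141 × 10000) = 0.985999
R(hydraulic power unit) = exp(−0.00000780 × 10000) = 0.924964
R(subsea control module) = exp(−0.0000194 × 10000) = 0.823658
Parallel (hydraulic power unit and subsea control module): 1 − (1 − 0.924964)(1 − 0.823658) = 0.986768
Series (pressure sensor and [0.986768]): 0.985999 × 0.986768 = 0.9730

0.9730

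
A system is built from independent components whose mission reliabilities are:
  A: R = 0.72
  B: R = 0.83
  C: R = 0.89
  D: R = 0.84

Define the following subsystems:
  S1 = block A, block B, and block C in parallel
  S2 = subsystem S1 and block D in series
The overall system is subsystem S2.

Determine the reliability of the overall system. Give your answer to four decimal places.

0.8356

Parallel (A, B, and C): 1 − (1 − 0.720000)(1 − 0.830000)(1 − 0.890000) = 0.994764
Series ([0.994764] and D): 0.994764 × 0.840000 = 0.8356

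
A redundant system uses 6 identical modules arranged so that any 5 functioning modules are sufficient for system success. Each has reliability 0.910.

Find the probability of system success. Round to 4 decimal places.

0.9048

R = Σ_{i=5}^{6} C(6,i) p^i (1−p)^{6−i} with p = 0.910
C(6,5)·0.910^5·0.090^1 = 0.336977
C(6,6)·0.910^6·0.090^0 = 0.567869
Sum = 0.9048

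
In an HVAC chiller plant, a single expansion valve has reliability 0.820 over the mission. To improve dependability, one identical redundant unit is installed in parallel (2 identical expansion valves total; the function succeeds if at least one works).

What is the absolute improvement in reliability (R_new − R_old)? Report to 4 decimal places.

0.1476

R_before = 0.820
R_after = 1 − (1 − 0.820)^2 = 0.9676
ΔR = 0.9676 − 0.820 = 0.1476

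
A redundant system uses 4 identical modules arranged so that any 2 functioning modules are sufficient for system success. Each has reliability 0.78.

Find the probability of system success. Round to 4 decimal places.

R = Σ_{i=2}^{4} C(4,i) p^i (1−p)^{4−i} with p = 0.78
C(4,2)·0.78^2·0.22^2 = 0.176679
C(4,3)·0.78^3·0.22^1 = 0.417606
C(4,4)·0.78^4·0.22^0 = 0.370151
Sum = 0.9644

0.9644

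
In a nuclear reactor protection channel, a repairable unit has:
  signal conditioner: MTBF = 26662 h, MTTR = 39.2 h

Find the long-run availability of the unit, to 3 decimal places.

0.999

A(signal conditioner) = MTBF/(MTBF+MTTR) = 26662/(26662+39.2) = 0.999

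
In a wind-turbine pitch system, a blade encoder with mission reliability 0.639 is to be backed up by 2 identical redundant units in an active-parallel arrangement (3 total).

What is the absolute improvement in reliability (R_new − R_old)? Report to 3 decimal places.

0.314

R_before = 0.639
R_after = 1 − (1 − 0.639)^3 = 0.953
ΔR = 0.953 − 0.639 = 0.314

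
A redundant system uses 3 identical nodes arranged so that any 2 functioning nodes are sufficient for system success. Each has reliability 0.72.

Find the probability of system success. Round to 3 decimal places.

R = Σ_{i=2}^{3} C(3,i) p^i (1−p)^{3−i} with p = 0.72
C(3,2)·0.72^2·0.28^1 = 0.43546
C(3,3)·0.72^3·0.28^0 = 0.37325
Sum = 0.809

0.809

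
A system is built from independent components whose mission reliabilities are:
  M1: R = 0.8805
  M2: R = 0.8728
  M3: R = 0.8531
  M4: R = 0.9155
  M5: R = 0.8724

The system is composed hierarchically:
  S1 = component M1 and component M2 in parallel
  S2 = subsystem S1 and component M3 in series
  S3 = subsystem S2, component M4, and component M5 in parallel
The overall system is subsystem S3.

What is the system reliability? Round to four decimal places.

Parallel (M1 and M2): 1 − (1 − 0.880500)(1 − 0.872800) = 0.984800
Series ([0.984800] and M3): 0.984800 × 0.853100 = 0.840133
Parallel ([0.840133], M4, and M5): 1 − (1 − 0.840133)(1 − 0.915500)(1 − 0.872400) = 0.9983

0.9983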